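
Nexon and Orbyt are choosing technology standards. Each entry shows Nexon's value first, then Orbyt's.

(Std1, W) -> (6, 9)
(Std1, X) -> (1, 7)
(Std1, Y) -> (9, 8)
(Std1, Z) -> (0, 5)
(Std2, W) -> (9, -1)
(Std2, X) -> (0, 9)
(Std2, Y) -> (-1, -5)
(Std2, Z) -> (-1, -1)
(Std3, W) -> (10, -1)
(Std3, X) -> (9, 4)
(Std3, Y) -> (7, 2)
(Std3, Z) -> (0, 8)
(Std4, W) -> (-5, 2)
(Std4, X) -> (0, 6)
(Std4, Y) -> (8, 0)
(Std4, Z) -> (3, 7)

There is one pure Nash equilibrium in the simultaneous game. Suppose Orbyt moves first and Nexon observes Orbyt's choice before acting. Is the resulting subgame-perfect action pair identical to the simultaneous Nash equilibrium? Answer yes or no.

no

Backward induction with Orbyt moving first.
- W → Nexon plays Std3 (best of 6, 9, 10, -5); Orbyt gets -1.
- X → Nexon plays Std3 (best of 1, 0, 9, 0); Orbyt gets 4.
- Y → Nexon plays Std1 (best of 9, -1, 7, 8); Orbyt gets 8.
- Z → Nexon plays Std4 (best of 0, -1, 0, 3); Orbyt gets 7.
Among -1, 4, 8, 7, the best is 8 at Y. Subgame-perfect outcome: (Std1, Y) with payoffs (9, 8).
For the simultaneous game, intersect best replies.
Nexon's best replies: W→Std3; X→Std3; Y→Std1; Z→Std4.
Orbyt's best replies: Std1→W; Std2→X; Std3→Z; Std4→Z.
Only (Std4, Z) has each player best-responding; Nash payoffs (3, 7).
Sequential outcome (Std1, Y) differs from the Nash profile (Std4, Z).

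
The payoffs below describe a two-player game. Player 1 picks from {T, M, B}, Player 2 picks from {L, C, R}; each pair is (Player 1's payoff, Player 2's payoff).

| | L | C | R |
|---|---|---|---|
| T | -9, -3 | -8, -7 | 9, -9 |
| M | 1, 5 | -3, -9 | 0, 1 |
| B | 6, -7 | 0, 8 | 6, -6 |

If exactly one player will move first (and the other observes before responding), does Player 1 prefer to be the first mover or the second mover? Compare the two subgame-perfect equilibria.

first

If Player 1 leads: Player 2's best replies are T→L, M→L, B→C; Player 1's induced payoffs -9, 1, 0; outcome (M, L), payoffs (1, 5).
If Player 2 leads: Player 1's best replies are L→B, C→B, R→T; Player 2's induced payoffs -7, 8, -9; outcome (B, C), payoffs (0, 8).
Player 1 gets 1 moving first and 0 moving second, so Player 1 prefers to move first.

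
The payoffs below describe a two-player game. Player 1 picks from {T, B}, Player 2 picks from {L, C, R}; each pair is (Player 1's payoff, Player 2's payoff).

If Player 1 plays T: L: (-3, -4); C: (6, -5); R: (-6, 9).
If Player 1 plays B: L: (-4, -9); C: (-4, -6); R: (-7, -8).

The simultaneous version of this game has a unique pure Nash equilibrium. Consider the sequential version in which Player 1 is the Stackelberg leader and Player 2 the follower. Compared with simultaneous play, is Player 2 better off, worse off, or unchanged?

worse off

Work backward from Player 2's decision.
- T: Player 2 compares -4, -5, 9 and picks R; Player 1 would get -6.
- B: Player 2 compares -9, -6, -8 and picks C; Player 1 would get -4.
Maximizing over -6, -4, Player 1 chooses B. Subgame-perfect outcome: (B, C) with payoffs (-4, -6).
Now find the simultaneous Nash equilibrium.
Player 1's best replies: L→T; C→T; R→T.
Player 2's best replies: T→R; B→C.
The unique mutual best reply is (T, R), giving (-6, 9).
Player 2 earns -6 sequentially versus 9 at the Nash outcome: worse off.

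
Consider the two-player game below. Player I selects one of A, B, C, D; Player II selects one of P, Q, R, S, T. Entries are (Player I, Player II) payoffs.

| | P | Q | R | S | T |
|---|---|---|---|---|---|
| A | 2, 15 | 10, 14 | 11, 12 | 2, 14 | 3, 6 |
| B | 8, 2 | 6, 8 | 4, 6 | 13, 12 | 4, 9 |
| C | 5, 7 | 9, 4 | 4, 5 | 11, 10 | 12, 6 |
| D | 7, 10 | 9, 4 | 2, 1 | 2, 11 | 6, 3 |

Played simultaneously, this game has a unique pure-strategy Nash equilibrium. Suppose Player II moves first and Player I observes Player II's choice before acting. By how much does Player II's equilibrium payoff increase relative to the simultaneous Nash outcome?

2

Backward induction with Player II moving first.
- P: Player I compares 2, 8, 5, 7 and picks B; Player II would get 2.
- Q: Player I compares 10, 6, 9, 9 and picks A; Player II would get 14.
- R: Player I compares 11, 4, 4, 2 and picks A; Player II would get 12.
- S: Player I compares 2, 13, 11, 2 and picks B; Player II would get 12.
- T: Player I compares 3, 4, 12, 6 and picks C; Player II would get 6.
Among 2, 14, 12, 12, 6, the best is 14 at Q. Subgame-perfect outcome: (A, Q) with payoffs (10, 14).
Now find the simultaneous Nash equilibrium.
Player I's best replies: P→B; Q→A; R→A; S→B; T→C.
Player II's best replies: A→P; B→S; C→S; D→S.
The unique mutual best reply is (B, S), giving (13, 12).
Player II's commitment gain: 14 − 12 = 2.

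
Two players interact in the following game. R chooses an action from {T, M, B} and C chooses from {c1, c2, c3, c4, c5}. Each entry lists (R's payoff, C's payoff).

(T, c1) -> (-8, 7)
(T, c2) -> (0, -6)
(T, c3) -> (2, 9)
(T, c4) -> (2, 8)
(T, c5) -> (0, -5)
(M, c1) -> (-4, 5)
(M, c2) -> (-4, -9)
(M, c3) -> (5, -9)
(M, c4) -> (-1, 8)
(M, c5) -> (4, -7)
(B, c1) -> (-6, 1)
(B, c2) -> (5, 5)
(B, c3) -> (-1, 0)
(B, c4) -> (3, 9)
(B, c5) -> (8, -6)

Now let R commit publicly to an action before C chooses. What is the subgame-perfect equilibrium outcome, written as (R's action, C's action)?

(B, c4)

Solve by backward induction (R leads).
- T: C compares 7, -6, 9, 8, -5 and picks c3; R would get 2.
- M: C compares 5, -9, -9, 8, -7 and picks c4; R would get -1.
- B: C compares 1, 5, 0, 9, -6 and picks c4; R would get 3.
R's induced payoffs are 2, -1, 3, so R commits to B. Subgame-perfect outcome: (B, c4) with payoffs (3, 9).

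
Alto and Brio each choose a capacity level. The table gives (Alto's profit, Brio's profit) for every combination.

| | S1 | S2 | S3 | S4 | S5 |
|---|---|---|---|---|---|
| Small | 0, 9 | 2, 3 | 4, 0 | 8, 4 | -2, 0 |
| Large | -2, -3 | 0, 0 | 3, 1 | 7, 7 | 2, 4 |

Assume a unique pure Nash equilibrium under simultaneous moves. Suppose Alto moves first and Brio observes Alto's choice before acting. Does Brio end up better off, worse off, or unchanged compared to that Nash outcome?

worse off

Solve by backward induction (Alto leads).
- Small: BR = S1, leader payoff 0.
- Large: BR = S4, leader payoff 7.
Alto's induced payoffs are 0, 7, so Alto commits to Large. Subgame-perfect outcome: (Large, S4) with payoffs (7, 7).
Under simultaneous play:
Alto's best replies: S1→Small; S2→Small; S3→Small; S4→Small; S5→Large.
Brio's best replies: Small→S1; Large→S4.
The unique mutual best reply is (Small, S1), giving (0, 9).
Brio earns 7 sequentially versus 9 at the Nash outcome: worse off.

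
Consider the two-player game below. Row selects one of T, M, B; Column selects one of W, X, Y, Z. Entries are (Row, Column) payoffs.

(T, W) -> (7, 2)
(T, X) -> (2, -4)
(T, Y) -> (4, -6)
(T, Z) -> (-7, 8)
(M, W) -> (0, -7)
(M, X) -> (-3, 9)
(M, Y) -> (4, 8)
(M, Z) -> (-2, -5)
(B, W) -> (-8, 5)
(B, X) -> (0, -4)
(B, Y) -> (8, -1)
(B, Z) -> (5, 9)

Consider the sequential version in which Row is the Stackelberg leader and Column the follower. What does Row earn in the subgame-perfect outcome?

5

Column best-responds to each possible Row move:
- T: Column compares 2, -4, -6, 8 and picks Z; Row would get -7.
- M: Column compares -7, 9, 8, -5 and picks X; Row would get -3.
- B: Column compares 5, -4, -1, 9 and picks Z; Row would get 5.
Row's induced payoffs are -7, -3, 5, so Row commits to B. Subgame-perfect outcome: (B, Z) with payoffs (5, 9).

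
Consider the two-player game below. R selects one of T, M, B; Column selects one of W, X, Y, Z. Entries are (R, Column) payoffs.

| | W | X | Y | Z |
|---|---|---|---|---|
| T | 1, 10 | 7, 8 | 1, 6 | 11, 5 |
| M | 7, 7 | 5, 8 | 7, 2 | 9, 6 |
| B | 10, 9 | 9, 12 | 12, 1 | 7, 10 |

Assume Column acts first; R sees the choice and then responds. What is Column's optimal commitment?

X

Work backward from R's decision.
- W → R plays B (best of 1, 7, 10); Column gets 9.
- X → R plays B (best of 7, 5, 9); Column gets 12.
- Y → R plays B (best of 1, 7, 12); Column gets 1.
- Z → R plays T (best of 11, 9, 7); Column gets 5.
Maximizing over 9, 12, 1, 5, Column chooses X. Subgame-perfect outcome: (B, X) with payoffs (9, 12).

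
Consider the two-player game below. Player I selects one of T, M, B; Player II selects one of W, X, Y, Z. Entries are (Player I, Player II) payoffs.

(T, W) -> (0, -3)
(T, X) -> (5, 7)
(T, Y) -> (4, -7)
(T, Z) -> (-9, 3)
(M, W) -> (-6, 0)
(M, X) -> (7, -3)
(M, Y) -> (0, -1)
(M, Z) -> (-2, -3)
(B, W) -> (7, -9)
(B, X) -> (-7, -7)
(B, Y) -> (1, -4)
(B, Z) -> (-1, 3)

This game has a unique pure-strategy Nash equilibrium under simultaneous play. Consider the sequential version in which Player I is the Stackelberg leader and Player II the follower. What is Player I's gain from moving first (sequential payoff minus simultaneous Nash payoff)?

6

Solve by backward induction (Player I leads).
- T: BR = X, leader payoff 5.
- M: BR = W, leader payoff -6.
- B: BR = Z, leader payoff -1.
Player I's induced payoffs are 5, -6, -1, so Player I commits to T. Subgame-perfect outcome: (T, X) with payoffs (5, 7).
Now find the simultaneous Nash equilibrium.
Player I's best replies: W→B; X→M; Y→T; Z→B.
Player II's best replies: T→X; M→W; B→Z.
The unique mutual best reply is (B, Z), giving (-1, 3).
Player I's commitment gain: 5 − -1 = 6.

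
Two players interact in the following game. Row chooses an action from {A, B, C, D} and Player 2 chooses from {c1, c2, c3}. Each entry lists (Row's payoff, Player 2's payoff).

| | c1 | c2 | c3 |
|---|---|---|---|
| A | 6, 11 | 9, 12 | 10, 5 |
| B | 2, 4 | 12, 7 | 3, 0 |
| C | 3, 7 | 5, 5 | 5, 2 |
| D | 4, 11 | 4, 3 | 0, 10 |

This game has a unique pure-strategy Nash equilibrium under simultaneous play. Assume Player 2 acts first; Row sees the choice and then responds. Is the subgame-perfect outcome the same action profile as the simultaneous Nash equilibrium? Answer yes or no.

Backward induction with Player 2 moving first.
- c1: BR = A, leader payoff 11.
- c2: BR = B, leader payoff 7.
- c3: BR = A, leader payoff 5.
Maximizing over 11, 7, 5, Player 2 chooses c1. Subgame-perfect outcome: (A, c1) with payoffs (6, 11).
Now find the simultaneous Nash equilibrium.
Row's best replies: c1→A; c2→B; c3→A.
Player 2's best replies: A→c2; B→c2; C→c1; D→c1.
The unique mutual best reply is (B, c2), giving (12, 7).
Sequential outcome (A, c1) differs from the Nash profile (B, c2).

no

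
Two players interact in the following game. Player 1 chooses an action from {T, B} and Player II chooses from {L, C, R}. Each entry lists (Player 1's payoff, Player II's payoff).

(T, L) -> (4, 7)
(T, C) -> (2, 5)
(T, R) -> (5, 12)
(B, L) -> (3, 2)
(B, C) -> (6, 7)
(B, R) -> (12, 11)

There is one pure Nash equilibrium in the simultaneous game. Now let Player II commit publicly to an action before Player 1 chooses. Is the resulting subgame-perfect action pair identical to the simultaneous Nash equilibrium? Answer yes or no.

yes

Player 1 best-responds to each possible Player II move:
- L: BR = T, leader payoff 7.
- C: BR = B, leader payoff 7.
- R: BR = B, leader payoff 11.
Player II's induced payoffs are 7, 7, 11, so Player II commits to R. Subgame-perfect outcome: (B, R) with payoffs (12, 11).
Under simultaneous play:
Player 1's best replies: L→T; C→B; R→B.
Player II's best replies: T→R; B→R.
Only (B, R) has each player best-responding; Nash payoffs (12, 11).
Sequential outcome (B, R) coincides with the Nash profile (B, R).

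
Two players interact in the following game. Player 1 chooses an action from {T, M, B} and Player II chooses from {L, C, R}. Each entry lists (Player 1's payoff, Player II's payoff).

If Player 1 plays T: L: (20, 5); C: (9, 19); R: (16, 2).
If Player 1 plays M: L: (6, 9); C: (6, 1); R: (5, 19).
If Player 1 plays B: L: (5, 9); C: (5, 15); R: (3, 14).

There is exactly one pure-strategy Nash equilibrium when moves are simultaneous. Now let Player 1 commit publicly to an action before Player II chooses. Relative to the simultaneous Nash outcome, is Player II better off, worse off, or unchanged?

Solve by backward induction (Player 1 leads).
- T → Player II plays C (best of 5, 19, 2); Player 1 gets 9.
- M → Player II plays R (best of 9, 1, 19); Player 1 gets 5.
- B → Player II plays C (best of 9, 15, 14); Player 1 gets 5.
Among 9, 5, 5, the best is 9 at T. Subgame-perfect outcome: (T, C) with payoffs (9, 19).
Now find the simultaneous Nash equilibrium.
Player 1's best replies: L→T; C→T; R→T.
Player II's best replies: T→C; M→R; B→C.
Only (T, C) has each player best-responding; Nash payoffs (9, 19).
Player II earns 19 sequentially versus 19 at the Nash outcome: unchanged.

unchanged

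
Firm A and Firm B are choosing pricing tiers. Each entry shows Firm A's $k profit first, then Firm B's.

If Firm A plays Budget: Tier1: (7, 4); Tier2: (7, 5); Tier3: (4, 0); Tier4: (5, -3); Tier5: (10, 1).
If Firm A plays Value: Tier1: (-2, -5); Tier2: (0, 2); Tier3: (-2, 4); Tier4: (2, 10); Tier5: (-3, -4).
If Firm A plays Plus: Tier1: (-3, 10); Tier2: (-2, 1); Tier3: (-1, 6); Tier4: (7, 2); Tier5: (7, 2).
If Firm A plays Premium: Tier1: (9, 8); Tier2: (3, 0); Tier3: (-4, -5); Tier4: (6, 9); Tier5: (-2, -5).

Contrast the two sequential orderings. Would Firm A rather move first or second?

second

If Firm A leads: Firm B's best replies are Budget→Tier2, Value→Tier4, Plus→Tier1, Premium→Tier4; Firm A's induced payoffs 7, 2, -3, 6; outcome (Budget, Tier2), payoffs (7, 5).
If Firm B leads: Firm A's best replies are Tier1→Premium, Tier2→Budget, Tier3→Budget, Tier4→Plus, Tier5→Budget; Firm B's induced payoffs 8, 5, 0, 2, 1; outcome (Premium, Tier1), payoffs (9, 8).
Firm A gets 7 moving first and 9 moving second, so Firm A prefers to move second.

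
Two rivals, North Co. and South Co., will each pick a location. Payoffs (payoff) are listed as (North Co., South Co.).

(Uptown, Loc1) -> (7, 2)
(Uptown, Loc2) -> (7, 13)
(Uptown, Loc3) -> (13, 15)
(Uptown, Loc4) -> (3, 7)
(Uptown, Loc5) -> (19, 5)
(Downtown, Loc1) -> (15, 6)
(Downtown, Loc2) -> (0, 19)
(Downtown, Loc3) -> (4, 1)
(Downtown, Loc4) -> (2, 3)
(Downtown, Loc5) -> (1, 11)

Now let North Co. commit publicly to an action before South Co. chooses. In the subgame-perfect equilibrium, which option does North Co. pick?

Uptown

Solve by backward induction (North Co. leads).
- Uptown: South Co. compares 2, 13, 15, 7, 5 and picks Loc3; North Co. would get 13.
- Downtown: South Co. compares 6, 19, 1, 3, 11 and picks Loc2; North Co. would get 0.
North Co.'s induced payoffs are 13, 0, so North Co. commits to Uptown. Subgame-perfect outcome: (Uptown, Loc3) with payoffs (13, 15).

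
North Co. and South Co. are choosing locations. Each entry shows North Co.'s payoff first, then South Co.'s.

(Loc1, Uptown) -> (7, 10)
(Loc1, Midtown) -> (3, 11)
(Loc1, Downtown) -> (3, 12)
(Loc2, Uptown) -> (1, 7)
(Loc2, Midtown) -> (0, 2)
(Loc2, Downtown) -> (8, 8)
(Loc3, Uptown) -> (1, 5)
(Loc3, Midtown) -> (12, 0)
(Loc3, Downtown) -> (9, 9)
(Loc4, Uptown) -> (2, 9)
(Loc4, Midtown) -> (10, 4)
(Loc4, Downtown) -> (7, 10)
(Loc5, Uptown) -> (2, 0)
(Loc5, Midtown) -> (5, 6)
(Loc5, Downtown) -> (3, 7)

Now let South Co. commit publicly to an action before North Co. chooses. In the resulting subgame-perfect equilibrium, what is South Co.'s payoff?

North Co. best-responds to each possible South Co. move:
- Uptown: BR = Loc1, leader payoff 10.
- Midtown: BR = Loc3, leader payoff 0.
- Downtown: BR = Loc3, leader payoff 9.
Maximizing over 10, 0, 9, South Co. chooses Uptown. Subgame-perfect outcome: (Loc1, Uptown) with payoffs (7, 10).

10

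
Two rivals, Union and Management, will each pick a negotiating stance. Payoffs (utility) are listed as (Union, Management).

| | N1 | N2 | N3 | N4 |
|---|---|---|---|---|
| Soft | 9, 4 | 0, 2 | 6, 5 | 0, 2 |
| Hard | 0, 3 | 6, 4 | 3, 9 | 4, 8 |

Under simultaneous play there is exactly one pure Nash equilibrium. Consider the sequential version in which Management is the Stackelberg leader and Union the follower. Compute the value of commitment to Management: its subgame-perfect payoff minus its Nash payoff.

Solve by backward induction (Management leads).
- N1 → Union plays Soft (best of 9, 0); Management gets 4.
- N2 → Union plays Hard (best of 0, 6); Management gets 4.
- N3 → Union plays Soft (best of 6, 3); Management gets 5.
- N4 → Union plays Hard (best of 0, 4); Management gets 8.
Maximizing over 4, 4, 5, 8, Management chooses N4. Subgame-perfect outcome: (Hard, N4) with payoffs (4, 8).
For the simultaneous game, intersect best replies.
Union's best replies: N1→Soft; N2→Hard; N3→Soft; N4→Hard.
Management's best replies: Soft→N3; Hard→N3.
Only (Soft, N3) has each player best-responding; Nash payoffs (6, 5).
Management's commitment gain: 8 − 5 = 3.

3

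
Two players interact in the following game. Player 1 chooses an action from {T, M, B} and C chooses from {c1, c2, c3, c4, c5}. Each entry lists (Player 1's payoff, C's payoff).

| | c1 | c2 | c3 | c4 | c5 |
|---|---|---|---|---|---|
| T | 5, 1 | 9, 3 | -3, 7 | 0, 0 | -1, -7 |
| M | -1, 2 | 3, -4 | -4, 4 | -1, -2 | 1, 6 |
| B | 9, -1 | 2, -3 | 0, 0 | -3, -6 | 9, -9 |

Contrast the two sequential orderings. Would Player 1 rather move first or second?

second

If Player 1 leads: C's best replies are T→c3, M→c5, B→c3; Player 1's induced payoffs -3, 1, 0; outcome (M, c5), payoffs (1, 6).
If C leads: Player 1's best replies are c1→B, c2→T, c3→B, c4→T, c5→B; C's induced payoffs -1, 3, 0, 0, -9; outcome (T, c2), payoffs (9, 3).
Player 1 gets 1 moving first and 9 moving second, so Player 1 prefers to move second.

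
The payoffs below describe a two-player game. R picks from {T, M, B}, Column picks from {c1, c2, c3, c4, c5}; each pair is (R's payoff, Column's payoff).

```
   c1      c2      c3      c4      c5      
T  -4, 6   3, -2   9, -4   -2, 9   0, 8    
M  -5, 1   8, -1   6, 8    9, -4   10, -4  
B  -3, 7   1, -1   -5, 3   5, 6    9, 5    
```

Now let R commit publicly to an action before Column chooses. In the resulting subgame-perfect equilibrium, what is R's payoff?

6

Solve by backward induction (R leads).
- T → Column plays c4 (best of 6, -2, -4, 9, 8); R gets -2.
- M → Column plays c3 (best of 1, -1, 8, -4, -4); R gets 6.
- B → Column plays c1 (best of 7, -1, 3, 6, 5); R gets -3.
Among -2, 6, -3, the best is 6 at M. Subgame-perfect outcome: (M, c3) with payoffs (6, 8).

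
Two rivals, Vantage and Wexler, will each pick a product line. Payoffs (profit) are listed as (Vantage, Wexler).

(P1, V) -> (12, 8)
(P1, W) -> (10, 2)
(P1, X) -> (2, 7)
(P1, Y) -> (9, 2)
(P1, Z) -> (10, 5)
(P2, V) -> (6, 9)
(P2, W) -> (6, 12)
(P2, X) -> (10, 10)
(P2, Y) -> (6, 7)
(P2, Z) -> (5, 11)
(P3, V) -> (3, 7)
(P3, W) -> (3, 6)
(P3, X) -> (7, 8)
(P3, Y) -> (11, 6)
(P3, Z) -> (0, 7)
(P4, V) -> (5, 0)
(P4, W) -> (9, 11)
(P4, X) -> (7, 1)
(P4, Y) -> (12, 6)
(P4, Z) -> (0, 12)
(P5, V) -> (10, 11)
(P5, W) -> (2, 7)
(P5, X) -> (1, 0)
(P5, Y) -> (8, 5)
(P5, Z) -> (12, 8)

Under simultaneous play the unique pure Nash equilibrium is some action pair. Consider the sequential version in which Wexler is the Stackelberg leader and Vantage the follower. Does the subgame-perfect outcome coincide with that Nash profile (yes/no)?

no

Backward induction with Wexler moving first.
- V: Vantage compares 12, 6, 3, 5, 10 and picks P1; Wexler would get 8.
- W: Vantage compares 10, 6, 3, 9, 2 and picks P1; Wexler would get 2.
- X: Vantage compares 2, 10, 7, 7, 1 and picks P2; Wexler would get 10.
- Y: Vantage compares 9, 6, 11, 12, 8 and picks P4; Wexler would get 6.
- Z: Vantage compares 10, 5, 0, 0, 12 and picks P5; Wexler would get 8.
Wexler's induced payoffs are 8, 2, 10, 6, 8, so Wexler commits to X. Subgame-perfect outcome: (P2, X) with payoffs (10, 10).
For the simultaneous game, intersect best replies.
Vantage's best replies: V→P1; W→P1; X→P2; Y→P4; Z→P5.
Wexler's best replies: P1→V; P2→W; P3→X; P4→Z; P5→V.
The unique mutual best reply is (P1, V), giving (12, 8).
Sequential outcome (P2, X) differs from the Nash profile (P1, V).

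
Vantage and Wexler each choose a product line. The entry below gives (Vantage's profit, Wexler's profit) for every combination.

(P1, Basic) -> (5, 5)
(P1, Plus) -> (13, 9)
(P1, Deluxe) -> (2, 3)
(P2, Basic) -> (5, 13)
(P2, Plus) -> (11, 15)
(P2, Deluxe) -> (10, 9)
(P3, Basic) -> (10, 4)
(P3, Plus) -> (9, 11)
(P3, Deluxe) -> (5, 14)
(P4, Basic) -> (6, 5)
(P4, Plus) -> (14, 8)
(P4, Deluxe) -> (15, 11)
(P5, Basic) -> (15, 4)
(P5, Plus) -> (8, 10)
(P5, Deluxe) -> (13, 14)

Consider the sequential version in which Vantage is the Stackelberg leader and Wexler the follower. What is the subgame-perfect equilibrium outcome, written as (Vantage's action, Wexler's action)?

(P4, Deluxe)

Backward induction with Vantage moving first.
- P1: BR = Plus, leader payoff 13.
- P2: BR = Plus, leader payoff 11.
- P3: BR = Deluxe, leader payoff 5.
- P4: BR = Deluxe, leader payoff 15.
- P5: BR = Deluxe, leader payoff 13.
Maximizing over 13, 11, 5, 15, 13, Vantage chooses P4. Subgame-perfect outcome: (P4, Deluxe) with payoffs (15, 11).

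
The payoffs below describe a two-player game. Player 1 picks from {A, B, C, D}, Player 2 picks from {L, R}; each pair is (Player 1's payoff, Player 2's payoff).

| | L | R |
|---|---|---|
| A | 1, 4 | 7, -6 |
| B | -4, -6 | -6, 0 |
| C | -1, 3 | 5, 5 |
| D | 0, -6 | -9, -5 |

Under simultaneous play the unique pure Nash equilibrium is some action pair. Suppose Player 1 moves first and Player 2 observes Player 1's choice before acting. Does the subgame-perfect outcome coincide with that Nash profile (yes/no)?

Work backward from Player 2's decision.
- A → Player 2 plays L (best of 4, -6); Player 1 gets 1.
- B → Player 2 plays R (best of -6, 0); Player 1 gets -6.
- C → Player 2 plays R (best of 3, 5); Player 1 gets 5.
- D → Player 2 plays R (best of -6, -5); Player 1 gets -9.
Player 1's induced payoffs are 1, -6, 5, -9, so Player 1 commits to C. Subgame-perfect outcome: (C, R) with payoffs (5, 5).
Under simultaneous play:
Player 1's best replies: L→A; R→A.
Player 2's best replies: A→L; B→R; C→R; D→R.
Only (A, L) has each player best-responding; Nash payoffs (1, 4).
Sequential outcome (C, R) differs from the Nash profile (A, L).

no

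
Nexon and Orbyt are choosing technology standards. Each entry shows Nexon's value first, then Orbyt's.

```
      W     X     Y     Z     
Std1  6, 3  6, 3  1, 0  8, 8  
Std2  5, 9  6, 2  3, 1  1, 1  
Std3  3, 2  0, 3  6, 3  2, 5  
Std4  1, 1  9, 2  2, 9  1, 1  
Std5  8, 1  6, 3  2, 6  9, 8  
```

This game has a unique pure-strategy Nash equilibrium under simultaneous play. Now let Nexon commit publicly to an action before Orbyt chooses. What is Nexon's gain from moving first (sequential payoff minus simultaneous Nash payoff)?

Orbyt best-responds to each possible Nexon move:
- Std1: BR = Z, leader payoff 8.
- Std2: BR = W, leader payoff 5.
- Std3: BR = Z, leader payoff 2.
- Std4: BR = Y, leader payoff 2.
- Std5: BR = Z, leader payoff 9.
Among 8, 5, 2, 2, 9, the best is 9 at Std5. Subgame-perfect outcome: (Std5, Z) with payoffs (9, 8).
Under simultaneous play:
Nexon's best replies: W→Std5; X→Std4; Y→Std3; Z→Std5.
Orbyt's best replies: Std1→Z; Std2→W; Std3→Z; Std4→Y; Std5→Z.
The unique mutual best reply is (Std5, Z), giving (9, 8).
Nexon's commitment gain: 9 − 9 = 0.

0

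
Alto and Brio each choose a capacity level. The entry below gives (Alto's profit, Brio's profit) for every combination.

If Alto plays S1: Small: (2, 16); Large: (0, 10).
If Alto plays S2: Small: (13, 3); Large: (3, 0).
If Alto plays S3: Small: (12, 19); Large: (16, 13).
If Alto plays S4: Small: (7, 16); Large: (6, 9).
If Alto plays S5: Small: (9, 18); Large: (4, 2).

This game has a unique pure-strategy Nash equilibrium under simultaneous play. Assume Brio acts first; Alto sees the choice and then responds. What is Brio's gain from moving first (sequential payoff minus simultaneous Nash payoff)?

10

Work backward from Alto's decision.
- Small: BR = S2, leader payoff 3.
- Large: BR = S3, leader payoff 13.
Among 3, 13, the best is 13 at Large. Subgame-perfect outcome: (S3, Large) with payoffs (16, 13).
Under simultaneous play:
Alto's best replies: Small→S2; Large→S3.
Brio's best replies: S1→Small; S2→Small; S3→Small; S4→Small; S5→Small.
The unique mutual best reply is (S2, Small), giving (13, 3).
Brio's commitment gain: 13 − 3 = 10.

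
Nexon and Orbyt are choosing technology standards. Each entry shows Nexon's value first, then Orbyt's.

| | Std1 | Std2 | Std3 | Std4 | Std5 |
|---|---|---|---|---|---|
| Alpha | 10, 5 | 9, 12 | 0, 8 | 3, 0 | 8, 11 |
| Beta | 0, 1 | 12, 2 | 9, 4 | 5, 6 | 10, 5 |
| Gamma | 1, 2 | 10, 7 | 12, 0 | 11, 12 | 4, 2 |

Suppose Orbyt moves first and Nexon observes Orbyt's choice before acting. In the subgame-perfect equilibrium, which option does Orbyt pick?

Std4

Solve by backward induction (Orbyt leads).
- Std1 → Nexon plays Alpha (best of 10, 0, 1); Orbyt gets 5.
- Std2 → Nexon plays Beta (best of 9, 12, 10); Orbyt gets 2.
- Std3 → Nexon plays Gamma (best of 0, 9, 12); Orbyt gets 0.
- Std4 → Nexon plays Gamma (best of 3, 5, 11); Orbyt gets 12.
- Std5 → Nexon plays Beta (best of 8, 10, 4); Orbyt gets 5.
Among 5, 2, 0, 12, 5, the best is 12 at Std4. Subgame-perfect outcome: (Gamma, Std4) with payoffs (11, 12).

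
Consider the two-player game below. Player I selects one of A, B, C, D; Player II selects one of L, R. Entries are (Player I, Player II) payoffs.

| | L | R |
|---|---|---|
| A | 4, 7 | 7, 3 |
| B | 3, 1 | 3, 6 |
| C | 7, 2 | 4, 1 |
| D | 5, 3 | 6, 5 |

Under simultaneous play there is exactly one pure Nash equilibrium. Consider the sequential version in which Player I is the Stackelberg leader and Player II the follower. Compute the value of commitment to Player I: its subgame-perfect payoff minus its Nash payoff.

Solve by backward induction (Player I leads).
- A: BR = L, leader payoff 4.
- B: BR = R, leader payoff 3.
- C: BR = L, leader payoff 7.
- D: BR = R, leader payoff 6.
Among 4, 3, 7, 6, the best is 7 at C. Subgame-perfect outcome: (C, L) with payoffs (7, 2).
Under simultaneous play:
Player I's best replies: L→C; R→A.
Player II's best replies: A→L; B→R; C→L; D→R.
Only (C, L) has each player best-responding; Nash payoffs (7, 2).
Player I's commitment gain: 7 − 7 = 0.

0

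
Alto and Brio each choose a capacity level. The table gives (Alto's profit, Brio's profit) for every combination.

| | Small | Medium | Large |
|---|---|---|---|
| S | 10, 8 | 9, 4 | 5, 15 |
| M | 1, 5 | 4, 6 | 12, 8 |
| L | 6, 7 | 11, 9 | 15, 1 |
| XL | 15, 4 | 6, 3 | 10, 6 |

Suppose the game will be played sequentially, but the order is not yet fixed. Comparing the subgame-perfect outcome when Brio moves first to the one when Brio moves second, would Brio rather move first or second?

If Alto leads: Brio's best replies are S→Large, M→Large, L→Medium, XL→Large; Alto's induced payoffs 5, 12, 11, 10; outcome (M, Large), payoffs (12, 8).
If Brio leads: Alto's best replies are Small→XL, Medium→L, Large→L; Brio's induced payoffs 4, 9, 1; outcome (L, Medium), payoffs (11, 9).
Brio gets 9 moving first and 8 moving second, so Brio prefers to move first.

first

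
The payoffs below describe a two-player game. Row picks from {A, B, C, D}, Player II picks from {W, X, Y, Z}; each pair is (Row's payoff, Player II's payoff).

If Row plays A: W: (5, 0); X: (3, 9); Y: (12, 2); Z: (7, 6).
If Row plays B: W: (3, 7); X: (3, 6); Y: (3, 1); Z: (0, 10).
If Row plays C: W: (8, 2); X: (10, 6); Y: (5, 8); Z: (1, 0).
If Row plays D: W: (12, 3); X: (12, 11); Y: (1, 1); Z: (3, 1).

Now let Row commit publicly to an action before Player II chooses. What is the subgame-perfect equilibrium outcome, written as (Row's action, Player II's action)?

Solve by backward induction (Row leads).
- A → Player II plays X (best of 0, 9, 2, 6); Row gets 3.
- B → Player II plays Z (best of 7, 6, 1, 10); Row gets 0.
- C → Player II plays Y (best of 2, 6, 8, 0); Row gets 5.
- D → Player II plays X (best of 3, 11, 1, 1); Row gets 12.
Among 3, 0, 5, 12, the best is 12 at D. Subgame-perfect outcome: (D, X) with payoffs (12, 11).

(D, X)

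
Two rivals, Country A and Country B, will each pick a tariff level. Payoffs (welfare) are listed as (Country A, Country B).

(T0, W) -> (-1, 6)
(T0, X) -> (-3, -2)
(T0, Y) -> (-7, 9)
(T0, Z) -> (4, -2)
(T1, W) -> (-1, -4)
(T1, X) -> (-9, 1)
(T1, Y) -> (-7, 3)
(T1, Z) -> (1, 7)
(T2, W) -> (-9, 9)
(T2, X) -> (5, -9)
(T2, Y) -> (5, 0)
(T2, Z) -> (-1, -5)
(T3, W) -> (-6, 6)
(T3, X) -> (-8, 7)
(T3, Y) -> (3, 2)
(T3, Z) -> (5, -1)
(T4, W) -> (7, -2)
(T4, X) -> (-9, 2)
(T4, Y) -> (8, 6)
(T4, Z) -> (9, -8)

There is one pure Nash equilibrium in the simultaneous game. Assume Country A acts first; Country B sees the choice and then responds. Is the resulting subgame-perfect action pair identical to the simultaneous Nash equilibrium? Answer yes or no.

yes

Work backward from Country B's decision.
- T0 → Country B plays Y (best of 6, -2, 9, -2); Country A gets -7.
- T1 → Country B plays Z (best of -4, 1, 3, 7); Country A gets 1.
- T2 → Country B plays W (best of 9, -9, 0, -5); Country A gets -9.
- T3 → Country B plays X (best of 6, 7, 2, -1); Country A gets -8.
- T4 → Country B plays Y (best of -2, 2, 6, -8); Country A gets 8.
Country A's induced payoffs are -7, 1, -9, -8, 8, so Country A commits to T4. Subgame-perfect outcome: (T4, Y) with payoffs (8, 6).
For the simultaneous game, intersect best replies.
Country A's best replies: W→T4; X→T2; Y→T4; Z→T4.
Country B's best replies: T0→Y; T1→Z; T2→W; T3→X; T4→Y.
The unique mutual best reply is (T4, Y), giving (8, 6).
Sequential outcome (T4, Y) coincides with the Nash profile (T4, Y).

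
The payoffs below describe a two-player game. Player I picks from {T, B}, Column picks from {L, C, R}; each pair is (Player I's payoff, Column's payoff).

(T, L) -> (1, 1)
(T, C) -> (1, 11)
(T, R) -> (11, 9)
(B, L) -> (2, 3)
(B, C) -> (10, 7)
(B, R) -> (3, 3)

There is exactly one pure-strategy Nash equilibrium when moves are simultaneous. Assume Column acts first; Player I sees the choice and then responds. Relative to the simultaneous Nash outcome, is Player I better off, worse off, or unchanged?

better off

Work backward from Player I's decision.
- L: BR = B, leader payoff 3.
- C: BR = B, leader payoff 7.
- R: BR = T, leader payoff 9.
Column's induced payoffs are 3, 7, 9, so Column commits to R. Subgame-perfect outcome: (T, R) with payoffs (11, 9).
Now find the simultaneous Nash equilibrium.
Player I's best replies: L→B; C→B; R→T.
Column's best replies: T→C; B→C.
The unique mutual best reply is (B, C), giving (10, 7).
Player I earns 11 sequentially versus 10 at the Nash outcome: better off.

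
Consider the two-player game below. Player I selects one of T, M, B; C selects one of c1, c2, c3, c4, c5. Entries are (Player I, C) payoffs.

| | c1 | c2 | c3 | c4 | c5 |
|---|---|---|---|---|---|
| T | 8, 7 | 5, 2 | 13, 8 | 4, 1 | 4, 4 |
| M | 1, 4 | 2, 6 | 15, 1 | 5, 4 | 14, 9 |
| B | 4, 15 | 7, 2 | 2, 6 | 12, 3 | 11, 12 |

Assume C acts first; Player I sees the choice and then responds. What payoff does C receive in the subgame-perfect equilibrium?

Solve by backward induction (C leads).
- c1 → Player I plays T (best of 8, 1, 4); C gets 7.
- c2 → Player I plays B (best of 5, 2, 7); C gets 2.
- c3 → Player I plays M (best of 13, 15, 2); C gets 1.
- c4 → Player I plays B (best of 4, 5, 12); C gets 3.
- c5 → Player I plays M (best of 4, 14, 11); C gets 9.
Among 7, 2, 1, 3, 9, the best is 9 at c5. Subgame-perfect outcome: (M, c5) with payoffs (14, 9).

9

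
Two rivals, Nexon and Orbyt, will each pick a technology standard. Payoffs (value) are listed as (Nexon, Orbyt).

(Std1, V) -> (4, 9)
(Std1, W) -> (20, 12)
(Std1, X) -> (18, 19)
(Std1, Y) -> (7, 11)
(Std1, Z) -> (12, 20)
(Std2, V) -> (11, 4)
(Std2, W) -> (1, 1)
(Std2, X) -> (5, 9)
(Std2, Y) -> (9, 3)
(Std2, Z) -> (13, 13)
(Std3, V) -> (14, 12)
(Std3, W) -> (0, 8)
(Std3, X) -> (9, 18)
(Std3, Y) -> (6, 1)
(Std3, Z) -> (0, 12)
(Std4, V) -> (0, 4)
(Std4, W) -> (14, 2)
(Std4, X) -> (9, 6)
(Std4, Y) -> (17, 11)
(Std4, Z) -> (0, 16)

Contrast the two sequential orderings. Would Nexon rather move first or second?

If Nexon leads: Orbyt's best replies are Std1→Z, Std2→Z, Std3→X, Std4→Z; Nexon's induced payoffs 12, 13, 9, 0; outcome (Std2, Z), payoffs (13, 13).
If Orbyt leads: Nexon's best replies are V→Std3, W→Std1, X→Std1, Y→Std4, Z→Std2; Orbyt's induced payoffs 12, 12, 19, 11, 13; outcome (Std1, X), payoffs (18, 19).
Nexon gets 13 moving first and 18 moving second, so Nexon prefers to move second.

second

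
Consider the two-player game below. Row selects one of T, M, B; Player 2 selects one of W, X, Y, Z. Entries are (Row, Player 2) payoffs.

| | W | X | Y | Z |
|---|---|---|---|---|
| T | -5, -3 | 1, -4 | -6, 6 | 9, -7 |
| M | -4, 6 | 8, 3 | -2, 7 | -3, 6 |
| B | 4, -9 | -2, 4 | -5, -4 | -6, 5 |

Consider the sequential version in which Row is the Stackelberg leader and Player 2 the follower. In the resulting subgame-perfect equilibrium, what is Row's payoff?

Solve by backward induction (Row leads).
- T: Player 2 compares -3, -4, 6, -7 and picks Y; Row would get -6.
- M: Player 2 compares 6, 3, 7, 6 and picks Y; Row would get -2.
- B: Player 2 compares -9, 4, -4, 5 and picks Z; Row would get -6.
Maximizing over -6, -2, -6, Row chooses M. Subgame-perfect outcome: (M, Y) with payoffs (-2, 7).

-2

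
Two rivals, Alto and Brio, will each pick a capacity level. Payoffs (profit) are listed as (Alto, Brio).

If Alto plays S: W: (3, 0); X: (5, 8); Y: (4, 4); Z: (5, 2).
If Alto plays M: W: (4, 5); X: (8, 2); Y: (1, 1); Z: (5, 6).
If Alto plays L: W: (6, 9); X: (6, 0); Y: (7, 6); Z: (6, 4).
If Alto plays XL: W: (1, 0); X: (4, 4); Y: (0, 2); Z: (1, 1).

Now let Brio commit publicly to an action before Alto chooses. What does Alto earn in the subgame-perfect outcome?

Work backward from Alto's decision.
- W: BR = L, leader payoff 9.
- X: BR = M, leader payoff 2.
- Y: BR = L, leader payoff 6.
- Z: BR = L, leader payoff 4.
Brio's induced payoffs are 9, 2, 6, 4, so Brio commits to W. Subgame-perfect outcome: (L, W) with payoffs (6, 9).

6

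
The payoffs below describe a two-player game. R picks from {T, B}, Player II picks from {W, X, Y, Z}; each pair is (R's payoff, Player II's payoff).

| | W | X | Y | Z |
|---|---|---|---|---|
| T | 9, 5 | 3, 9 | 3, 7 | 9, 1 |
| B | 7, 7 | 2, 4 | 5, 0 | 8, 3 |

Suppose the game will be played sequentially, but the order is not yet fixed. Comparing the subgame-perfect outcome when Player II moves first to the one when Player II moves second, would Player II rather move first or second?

first

If R leads: Player II's best replies are T→X, B→W; R's induced payoffs 3, 7; outcome (B, W), payoffs (7, 7).
If Player II leads: R's best replies are W→T, X→T, Y→B, Z→T; Player II's induced payoffs 5, 9, 0, 1; outcome (T, X), payoffs (3, 9).
Player II gets 9 moving first and 7 moving second, so Player II prefers to move first.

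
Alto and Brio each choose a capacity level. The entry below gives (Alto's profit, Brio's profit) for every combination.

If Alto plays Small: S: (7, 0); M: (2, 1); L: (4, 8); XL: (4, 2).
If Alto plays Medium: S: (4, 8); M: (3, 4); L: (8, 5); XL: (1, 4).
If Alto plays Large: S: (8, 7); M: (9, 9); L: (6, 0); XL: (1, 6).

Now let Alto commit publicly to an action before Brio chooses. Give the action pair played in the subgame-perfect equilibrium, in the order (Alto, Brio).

Solve by backward induction (Alto leads).
- Small → Brio plays L (best of 0, 1, 8, 2); Alto gets 4.
- Medium → Brio plays S (best of 8, 4, 5, 4); Alto gets 4.
- Large → Brio plays M (best of 7, 9, 0, 6); Alto gets 9.
Maximizing over 4, 4, 9, Alto chooses Large. Subgame-perfect outcome: (Large, M) with payoffs (9, 9).

(Large, M)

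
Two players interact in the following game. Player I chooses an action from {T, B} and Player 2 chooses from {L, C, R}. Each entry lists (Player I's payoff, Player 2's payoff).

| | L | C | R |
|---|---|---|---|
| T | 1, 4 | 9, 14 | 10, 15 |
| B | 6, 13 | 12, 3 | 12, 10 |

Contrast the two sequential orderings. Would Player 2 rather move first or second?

If Player I leads: Player 2's best replies are T→R, B→L; Player I's induced payoffs 10, 6; outcome (T, R), payoffs (10, 15).
If Player 2 leads: Player I's best replies are L→B, C→B, R→B; Player 2's induced payoffs 13, 3, 10; outcome (B, L), payoffs (6, 13).
Player 2 gets 13 moving first and 15 moving second, so Player 2 prefers to move second.

second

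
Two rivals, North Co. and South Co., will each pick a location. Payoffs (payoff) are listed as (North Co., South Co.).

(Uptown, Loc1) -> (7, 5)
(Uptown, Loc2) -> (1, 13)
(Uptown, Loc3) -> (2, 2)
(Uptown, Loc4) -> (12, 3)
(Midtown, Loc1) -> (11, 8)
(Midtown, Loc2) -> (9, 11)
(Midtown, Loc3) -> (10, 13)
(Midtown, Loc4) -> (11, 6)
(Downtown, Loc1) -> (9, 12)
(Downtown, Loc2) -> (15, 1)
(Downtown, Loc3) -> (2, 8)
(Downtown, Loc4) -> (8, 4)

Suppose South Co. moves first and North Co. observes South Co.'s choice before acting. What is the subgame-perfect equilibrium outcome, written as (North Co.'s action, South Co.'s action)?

Backward induction with South Co. moving first.
- Loc1: BR = Midtown, leader payoff 8.
- Loc2: BR = Downtown, leader payoff 1.
- Loc3: BR = Midtown, leader payoff 13.
- Loc4: BR = Uptown, leader payoff 3.
South Co.'s induced payoffs are 8, 1, 13, 3, so South Co. commits to Loc3. Subgame-perfect outcome: (Midtown, Loc3) with payoffs (10, 13).

(Midtown, Loc3)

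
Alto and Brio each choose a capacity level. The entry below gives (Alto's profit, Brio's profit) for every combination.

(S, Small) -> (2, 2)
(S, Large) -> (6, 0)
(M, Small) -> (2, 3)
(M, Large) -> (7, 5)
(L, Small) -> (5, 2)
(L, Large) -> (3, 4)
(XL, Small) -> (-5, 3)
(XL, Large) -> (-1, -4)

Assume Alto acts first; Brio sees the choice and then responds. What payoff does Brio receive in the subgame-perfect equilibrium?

Solve by backward induction (Alto leads).
- S → Brio plays Small (best of 2, 0); Alto gets 2.
- M → Brio plays Large (best of 3, 5); Alto gets 7.
- L → Brio plays Large (best of 2, 4); Alto gets 3.
- XL → Brio plays Small (best of 3, -4); Alto gets -5.
Maximizing over 2, 7, 3, -5, Alto chooses M. Subgame-perfect outcome: (M, Large) with payoffs (7, 5).

5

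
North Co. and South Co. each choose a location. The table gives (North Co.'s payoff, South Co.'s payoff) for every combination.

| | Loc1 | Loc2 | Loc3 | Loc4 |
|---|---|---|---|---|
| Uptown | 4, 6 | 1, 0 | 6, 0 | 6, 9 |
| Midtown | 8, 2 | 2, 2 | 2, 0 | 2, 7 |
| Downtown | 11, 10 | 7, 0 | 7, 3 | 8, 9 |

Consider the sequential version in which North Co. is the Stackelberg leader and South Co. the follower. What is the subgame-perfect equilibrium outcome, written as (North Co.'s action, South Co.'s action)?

South Co. best-responds to each possible North Co. move:
- Uptown: South Co. compares 6, 0, 0, 9 and picks Loc4; North Co. would get 6.
- Midtown: South Co. compares 2, 2, 0, 7 and picks Loc4; North Co. would get 2.
- Downtown: South Co. compares 10, 0, 3, 9 and picks Loc1; North Co. would get 11.
Maximizing over 6, 2, 11, North Co. chooses Downtown. Subgame-perfect outcome: (Downtown, Loc1) with payoffs (11, 10).

(Downtown, Loc1)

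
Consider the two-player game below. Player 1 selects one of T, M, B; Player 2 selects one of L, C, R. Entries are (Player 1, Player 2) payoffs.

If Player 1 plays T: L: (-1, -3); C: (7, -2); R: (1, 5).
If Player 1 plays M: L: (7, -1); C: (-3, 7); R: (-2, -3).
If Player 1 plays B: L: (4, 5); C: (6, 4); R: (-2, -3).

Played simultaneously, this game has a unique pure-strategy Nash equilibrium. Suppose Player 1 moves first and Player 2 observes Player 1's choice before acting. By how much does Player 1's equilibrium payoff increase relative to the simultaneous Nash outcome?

3

Player 2 best-responds to each possible Player 1 move:
- T: Player 2 compares -3, -2, 5 and picks R; Player 1 would get 1.
- M: Player 2 compares -1, 7, -3 and picks C; Player 1 would get -3.
- B: Player 2 compares 5, 4, -3 and picks L; Player 1 would get 4.
Among 1, -3, 4, the best is 4 at B. Subgame-perfect outcome: (B, L) with payoffs (4, 5).
Now find the simultaneous Nash equilibrium.
Player 1's best replies: L→M; C→T; R→T.
Player 2's best replies: T→R; M→C; B→L.
The unique mutual best reply is (T, R), giving (1, 5).
Player 1's commitment gain: 4 − 1 = 3.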